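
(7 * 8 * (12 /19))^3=303464448 /6859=44243.25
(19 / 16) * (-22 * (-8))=209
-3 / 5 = -0.60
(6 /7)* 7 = 6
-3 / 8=-0.38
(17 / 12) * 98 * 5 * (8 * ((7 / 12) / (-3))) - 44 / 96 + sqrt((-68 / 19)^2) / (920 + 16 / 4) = -341373733 / 316008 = -1080.27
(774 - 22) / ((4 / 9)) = 1692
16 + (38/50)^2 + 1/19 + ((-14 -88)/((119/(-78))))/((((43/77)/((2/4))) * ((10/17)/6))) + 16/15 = 628.27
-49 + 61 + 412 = 424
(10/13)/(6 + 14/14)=10/91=0.11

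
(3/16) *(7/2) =21/32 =0.66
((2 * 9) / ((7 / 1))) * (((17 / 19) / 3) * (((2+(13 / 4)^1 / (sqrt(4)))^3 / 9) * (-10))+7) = -1153769 / 51072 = -22.59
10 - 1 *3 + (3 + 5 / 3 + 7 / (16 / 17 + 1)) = 168 / 11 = 15.27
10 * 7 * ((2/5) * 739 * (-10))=-206920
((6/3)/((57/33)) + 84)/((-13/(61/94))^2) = 0.21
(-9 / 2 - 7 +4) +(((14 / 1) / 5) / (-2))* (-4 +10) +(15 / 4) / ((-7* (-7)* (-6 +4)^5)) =-498699 / 31360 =-15.90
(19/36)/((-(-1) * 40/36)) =19/40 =0.48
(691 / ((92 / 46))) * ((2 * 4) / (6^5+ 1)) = 2764 / 7777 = 0.36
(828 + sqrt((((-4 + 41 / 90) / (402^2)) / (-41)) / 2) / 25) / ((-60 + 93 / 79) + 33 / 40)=-872160 / 61091 -158 * sqrt(65395) / 113276459475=-14.28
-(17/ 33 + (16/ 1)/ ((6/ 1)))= -35/ 11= -3.18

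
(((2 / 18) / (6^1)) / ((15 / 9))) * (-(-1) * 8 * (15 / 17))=4 / 51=0.08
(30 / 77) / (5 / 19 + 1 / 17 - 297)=-9690 / 7378679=-0.00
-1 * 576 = -576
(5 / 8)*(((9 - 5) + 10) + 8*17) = 375 / 4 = 93.75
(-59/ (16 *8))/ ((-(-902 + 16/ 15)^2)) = 13275/ 23376409088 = 0.00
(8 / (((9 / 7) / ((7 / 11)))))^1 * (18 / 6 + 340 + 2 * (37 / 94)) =2111312 / 1551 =1361.26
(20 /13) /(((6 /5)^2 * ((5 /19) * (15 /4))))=380 /351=1.08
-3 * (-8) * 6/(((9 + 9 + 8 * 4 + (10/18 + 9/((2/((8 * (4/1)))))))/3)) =3888/1751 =2.22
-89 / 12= -7.42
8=8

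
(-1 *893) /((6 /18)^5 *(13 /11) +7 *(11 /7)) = -2386989 /29416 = -81.15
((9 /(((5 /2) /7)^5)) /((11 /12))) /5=337.95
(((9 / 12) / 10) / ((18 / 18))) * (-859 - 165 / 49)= -15846 / 245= -64.68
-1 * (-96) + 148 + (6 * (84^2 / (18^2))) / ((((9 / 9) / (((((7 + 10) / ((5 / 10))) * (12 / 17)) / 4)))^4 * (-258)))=-17732 / 43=-412.37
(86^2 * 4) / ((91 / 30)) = 887520 / 91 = 9752.97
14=14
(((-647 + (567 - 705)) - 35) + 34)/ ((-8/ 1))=393/ 4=98.25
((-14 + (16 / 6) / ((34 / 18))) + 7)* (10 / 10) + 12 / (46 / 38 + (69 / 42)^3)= -5773777 / 1667615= -3.46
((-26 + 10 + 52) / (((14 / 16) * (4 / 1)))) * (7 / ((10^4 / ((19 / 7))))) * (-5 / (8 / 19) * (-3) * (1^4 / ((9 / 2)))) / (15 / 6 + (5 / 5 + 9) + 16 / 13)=4693 / 416500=0.01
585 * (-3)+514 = -1241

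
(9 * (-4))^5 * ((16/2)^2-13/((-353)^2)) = -482215516351488/124609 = -3869828955.79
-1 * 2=-2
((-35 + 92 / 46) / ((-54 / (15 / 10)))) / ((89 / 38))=209 / 534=0.39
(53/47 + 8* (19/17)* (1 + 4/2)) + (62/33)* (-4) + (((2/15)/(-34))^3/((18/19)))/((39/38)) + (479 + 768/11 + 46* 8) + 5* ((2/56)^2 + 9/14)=2218612547155153217/2359034343666000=940.47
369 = 369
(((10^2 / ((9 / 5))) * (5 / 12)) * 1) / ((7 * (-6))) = -625 / 1134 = -0.55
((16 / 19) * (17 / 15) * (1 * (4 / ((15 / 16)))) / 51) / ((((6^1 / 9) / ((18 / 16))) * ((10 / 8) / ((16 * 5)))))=4096 / 475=8.62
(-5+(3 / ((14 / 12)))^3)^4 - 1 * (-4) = 287347322345525 / 13841287201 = 20760.16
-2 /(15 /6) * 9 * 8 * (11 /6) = -528 /5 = -105.60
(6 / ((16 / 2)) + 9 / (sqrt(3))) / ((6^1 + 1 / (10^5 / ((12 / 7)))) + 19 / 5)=131250 / 1715003 + 525000 * sqrt(3) / 1715003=0.61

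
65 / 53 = 1.23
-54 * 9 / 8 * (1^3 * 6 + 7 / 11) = -17739 / 44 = -403.16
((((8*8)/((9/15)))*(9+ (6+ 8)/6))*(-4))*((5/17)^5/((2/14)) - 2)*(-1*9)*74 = -533811420160/83521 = -6391343.74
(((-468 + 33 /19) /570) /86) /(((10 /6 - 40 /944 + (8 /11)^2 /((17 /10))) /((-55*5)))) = 11826702987 /8750842882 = 1.35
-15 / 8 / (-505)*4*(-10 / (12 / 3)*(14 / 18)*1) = -35 / 1212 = -0.03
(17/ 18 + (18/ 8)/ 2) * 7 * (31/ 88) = 32333/ 6336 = 5.10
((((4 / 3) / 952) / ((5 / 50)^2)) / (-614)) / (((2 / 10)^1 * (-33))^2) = -625 / 119353311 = -0.00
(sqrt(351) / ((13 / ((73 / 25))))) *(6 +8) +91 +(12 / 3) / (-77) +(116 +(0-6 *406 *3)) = -546781 / 77 +3066 *sqrt(39) / 325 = -7042.14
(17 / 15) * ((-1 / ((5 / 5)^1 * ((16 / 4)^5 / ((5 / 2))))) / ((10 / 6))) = -17 / 10240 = -0.00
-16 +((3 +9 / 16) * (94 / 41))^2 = 5455697 / 107584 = 50.71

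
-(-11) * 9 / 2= 99 / 2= 49.50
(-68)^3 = -314432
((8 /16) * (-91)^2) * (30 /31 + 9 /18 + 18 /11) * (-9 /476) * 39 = -879048261 /92752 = -9477.40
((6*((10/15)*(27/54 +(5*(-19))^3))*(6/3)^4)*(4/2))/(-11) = 109743936/11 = 9976721.45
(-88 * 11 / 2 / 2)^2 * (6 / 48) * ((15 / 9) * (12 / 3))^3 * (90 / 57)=585640000 / 171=3424795.32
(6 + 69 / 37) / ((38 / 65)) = 18915 / 1406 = 13.45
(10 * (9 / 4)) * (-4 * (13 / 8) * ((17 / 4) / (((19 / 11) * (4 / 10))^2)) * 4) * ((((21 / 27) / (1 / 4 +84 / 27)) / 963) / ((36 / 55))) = -10635625 / 5562288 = -1.91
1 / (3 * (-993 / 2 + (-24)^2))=2 / 477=0.00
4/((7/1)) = 4/7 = 0.57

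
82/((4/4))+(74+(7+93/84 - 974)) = -22677/28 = -809.89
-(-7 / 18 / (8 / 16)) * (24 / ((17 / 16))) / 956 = 224 / 12189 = 0.02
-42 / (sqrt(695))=-42 * sqrt(695) / 695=-1.59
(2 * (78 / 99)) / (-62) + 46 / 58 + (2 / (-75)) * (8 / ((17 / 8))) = 8413583 / 12608475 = 0.67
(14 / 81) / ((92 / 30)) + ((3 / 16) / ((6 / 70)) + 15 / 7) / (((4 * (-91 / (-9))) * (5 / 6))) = 2339839 / 12658464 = 0.18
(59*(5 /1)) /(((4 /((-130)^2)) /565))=704201875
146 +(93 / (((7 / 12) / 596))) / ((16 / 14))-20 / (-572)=11910189 / 143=83288.03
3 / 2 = 1.50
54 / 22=27 / 11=2.45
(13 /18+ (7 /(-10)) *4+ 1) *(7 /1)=-679 /90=-7.54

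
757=757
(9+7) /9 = 16 /9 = 1.78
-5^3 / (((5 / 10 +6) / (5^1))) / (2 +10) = -625 / 78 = -8.01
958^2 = 917764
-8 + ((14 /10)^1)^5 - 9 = -11.62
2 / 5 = 0.40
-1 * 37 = -37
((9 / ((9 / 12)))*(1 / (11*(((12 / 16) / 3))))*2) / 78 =16 / 143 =0.11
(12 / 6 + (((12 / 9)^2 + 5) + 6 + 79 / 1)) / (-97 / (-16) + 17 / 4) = 13504 / 1485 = 9.09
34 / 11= 3.09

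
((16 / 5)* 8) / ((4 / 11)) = 352 / 5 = 70.40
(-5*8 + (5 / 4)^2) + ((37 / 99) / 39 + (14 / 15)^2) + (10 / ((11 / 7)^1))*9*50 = 4364597269 / 1544400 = 2826.08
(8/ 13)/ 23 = 8/ 299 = 0.03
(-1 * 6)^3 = -216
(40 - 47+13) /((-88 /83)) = -249 /44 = -5.66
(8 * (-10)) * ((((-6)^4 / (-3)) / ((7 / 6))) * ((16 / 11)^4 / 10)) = 1358954496 / 102487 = 13259.77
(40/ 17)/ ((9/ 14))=560/ 153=3.66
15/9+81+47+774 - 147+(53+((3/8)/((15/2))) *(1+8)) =48607/60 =810.12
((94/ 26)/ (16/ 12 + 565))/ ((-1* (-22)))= 141/ 485914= 0.00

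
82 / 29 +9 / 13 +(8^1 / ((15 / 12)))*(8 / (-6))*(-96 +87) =151403 / 1885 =80.32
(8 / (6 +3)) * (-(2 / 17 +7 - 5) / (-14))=16 / 119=0.13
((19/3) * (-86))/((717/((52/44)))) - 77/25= -2352947/591525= -3.98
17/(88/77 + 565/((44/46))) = 2618/91141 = 0.03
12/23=0.52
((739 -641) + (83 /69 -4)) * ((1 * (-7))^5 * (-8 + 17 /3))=772836281 /207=3733508.60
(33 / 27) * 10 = 110 / 9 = 12.22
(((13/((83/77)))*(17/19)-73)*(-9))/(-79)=-882936/124583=-7.09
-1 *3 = -3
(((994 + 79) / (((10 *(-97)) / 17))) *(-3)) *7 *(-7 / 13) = -2681427 / 12610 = -212.64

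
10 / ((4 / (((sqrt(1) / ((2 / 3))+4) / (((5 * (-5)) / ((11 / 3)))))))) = -121 / 60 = -2.02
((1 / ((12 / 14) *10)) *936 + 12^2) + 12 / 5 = 1278 / 5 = 255.60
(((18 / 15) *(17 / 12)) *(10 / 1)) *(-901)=-15317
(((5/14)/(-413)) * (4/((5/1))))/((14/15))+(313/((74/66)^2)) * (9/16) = 62080979421/443271248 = 140.05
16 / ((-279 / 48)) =-256 / 93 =-2.75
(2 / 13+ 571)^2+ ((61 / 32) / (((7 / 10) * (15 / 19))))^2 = 6224254054489 / 19079424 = 326228.61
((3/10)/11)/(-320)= -3/35200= -0.00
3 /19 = 0.16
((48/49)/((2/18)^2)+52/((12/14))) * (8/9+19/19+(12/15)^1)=2490422/6615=376.48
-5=-5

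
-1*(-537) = 537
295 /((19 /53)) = 15635 /19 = 822.89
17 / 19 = 0.89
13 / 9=1.44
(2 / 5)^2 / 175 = 0.00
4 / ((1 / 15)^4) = 202500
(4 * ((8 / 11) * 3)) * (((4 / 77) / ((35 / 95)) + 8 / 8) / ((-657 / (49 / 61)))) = -6560 / 538813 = -0.01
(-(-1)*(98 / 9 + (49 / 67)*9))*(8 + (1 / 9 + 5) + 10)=2191280 / 5427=403.77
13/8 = 1.62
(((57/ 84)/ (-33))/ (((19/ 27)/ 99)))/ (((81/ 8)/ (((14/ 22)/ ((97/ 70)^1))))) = -140/ 1067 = -0.13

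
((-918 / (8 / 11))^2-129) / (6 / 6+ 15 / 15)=25490337 / 32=796573.03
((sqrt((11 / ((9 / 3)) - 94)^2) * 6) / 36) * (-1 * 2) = -271 / 9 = -30.11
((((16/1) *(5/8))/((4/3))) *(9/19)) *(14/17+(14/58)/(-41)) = 2231145/768094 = 2.90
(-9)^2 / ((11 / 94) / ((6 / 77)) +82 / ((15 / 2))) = 76140 / 11689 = 6.51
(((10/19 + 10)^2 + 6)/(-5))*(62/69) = -2614292/124545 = -20.99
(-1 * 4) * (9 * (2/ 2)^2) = -36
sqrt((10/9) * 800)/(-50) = -4 * sqrt(5)/15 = -0.60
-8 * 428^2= -1465472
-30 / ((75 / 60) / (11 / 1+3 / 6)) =-276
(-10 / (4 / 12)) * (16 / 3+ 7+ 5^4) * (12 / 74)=-114720 / 37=-3100.54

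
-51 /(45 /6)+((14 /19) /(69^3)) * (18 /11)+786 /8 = 13952909321 /152574180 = 91.45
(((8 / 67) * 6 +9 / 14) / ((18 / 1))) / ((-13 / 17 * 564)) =-7225 / 41264496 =-0.00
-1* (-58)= 58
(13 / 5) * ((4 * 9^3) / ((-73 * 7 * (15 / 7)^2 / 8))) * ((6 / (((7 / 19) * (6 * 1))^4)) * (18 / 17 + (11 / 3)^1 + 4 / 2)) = -6776692 / 155125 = -43.69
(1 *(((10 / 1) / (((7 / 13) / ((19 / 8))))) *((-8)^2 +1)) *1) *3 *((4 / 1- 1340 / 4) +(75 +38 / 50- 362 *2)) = -235825473 / 28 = -8422338.32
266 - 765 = -499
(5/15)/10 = 1/30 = 0.03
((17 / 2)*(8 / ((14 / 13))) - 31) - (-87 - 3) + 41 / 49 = 6026 / 49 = 122.98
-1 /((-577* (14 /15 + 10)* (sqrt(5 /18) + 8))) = 540 /27134579 - 45* sqrt(10) /108538316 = 0.00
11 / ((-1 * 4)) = -11 / 4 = -2.75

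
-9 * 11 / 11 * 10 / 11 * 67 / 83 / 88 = -3015 / 40172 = -0.08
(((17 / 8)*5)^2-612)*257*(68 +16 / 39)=-5475637117 / 624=-8775059.48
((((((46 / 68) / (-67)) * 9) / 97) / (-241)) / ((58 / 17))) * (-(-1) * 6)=621 / 90843022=0.00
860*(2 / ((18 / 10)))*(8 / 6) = 34400 / 27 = 1274.07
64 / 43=1.49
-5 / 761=-0.01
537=537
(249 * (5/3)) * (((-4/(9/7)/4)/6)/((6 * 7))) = -415/324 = -1.28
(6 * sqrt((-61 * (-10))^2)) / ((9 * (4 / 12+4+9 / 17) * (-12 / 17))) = -88145 / 744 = -118.47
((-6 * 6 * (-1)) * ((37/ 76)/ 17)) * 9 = 9.28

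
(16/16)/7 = 1/7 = 0.14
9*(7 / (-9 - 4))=-63 / 13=-4.85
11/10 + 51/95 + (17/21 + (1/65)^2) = 8248843/3371550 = 2.45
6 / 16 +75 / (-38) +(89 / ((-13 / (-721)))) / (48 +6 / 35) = 168026503 / 1665768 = 100.87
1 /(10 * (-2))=-1 /20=-0.05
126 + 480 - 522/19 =10992/19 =578.53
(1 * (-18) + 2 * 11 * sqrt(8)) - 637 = -655 + 44 * sqrt(2) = -592.77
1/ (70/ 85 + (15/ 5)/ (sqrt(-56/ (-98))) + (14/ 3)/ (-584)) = -25837620/ 477914669 + 332657496 * sqrt(7)/ 3345402683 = 0.21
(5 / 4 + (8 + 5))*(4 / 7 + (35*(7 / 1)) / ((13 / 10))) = 490257 / 182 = 2693.72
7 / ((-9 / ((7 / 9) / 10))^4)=16807 / 430467210000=0.00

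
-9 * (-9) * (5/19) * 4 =1620/19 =85.26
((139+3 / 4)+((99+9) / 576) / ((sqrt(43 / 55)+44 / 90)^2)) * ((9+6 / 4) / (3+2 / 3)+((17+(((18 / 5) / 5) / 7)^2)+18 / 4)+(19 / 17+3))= 3827550270477691997 / 956828479145000 - 1962682382133 * sqrt(2365) / 6088908503650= 3984.57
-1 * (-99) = 99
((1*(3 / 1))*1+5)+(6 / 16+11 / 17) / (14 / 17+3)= 4299 / 520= 8.27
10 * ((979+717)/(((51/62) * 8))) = 131440/51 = 2577.25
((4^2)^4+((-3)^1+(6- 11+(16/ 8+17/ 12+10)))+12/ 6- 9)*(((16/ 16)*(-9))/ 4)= -2359239/ 16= -147452.44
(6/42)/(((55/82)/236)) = 19352/385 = 50.26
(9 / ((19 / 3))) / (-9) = -3 / 19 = -0.16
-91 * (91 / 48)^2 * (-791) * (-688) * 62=-794567523113 / 72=-11035660043.24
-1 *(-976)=976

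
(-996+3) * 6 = -5958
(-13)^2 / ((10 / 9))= 152.10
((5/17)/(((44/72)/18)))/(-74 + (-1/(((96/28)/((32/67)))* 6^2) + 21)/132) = -3516696/29974961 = -0.12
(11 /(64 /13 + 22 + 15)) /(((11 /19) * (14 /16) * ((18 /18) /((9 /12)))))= 1482 /3815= 0.39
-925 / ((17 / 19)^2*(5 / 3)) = -200355 / 289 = -693.27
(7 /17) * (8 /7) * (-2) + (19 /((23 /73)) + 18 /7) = 169515 /2737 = 61.93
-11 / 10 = -1.10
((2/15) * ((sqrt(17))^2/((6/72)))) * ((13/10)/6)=442/75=5.89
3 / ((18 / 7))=7 / 6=1.17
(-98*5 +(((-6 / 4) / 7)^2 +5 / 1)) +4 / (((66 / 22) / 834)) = 122901 / 196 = 627.05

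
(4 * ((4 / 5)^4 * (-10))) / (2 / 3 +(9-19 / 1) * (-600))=-3072 / 1125125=-0.00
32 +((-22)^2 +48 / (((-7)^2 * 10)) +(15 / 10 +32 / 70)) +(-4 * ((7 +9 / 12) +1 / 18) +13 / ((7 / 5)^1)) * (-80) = 10023823 / 4410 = 2272.98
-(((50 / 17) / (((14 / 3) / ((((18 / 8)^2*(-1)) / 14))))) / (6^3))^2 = -50625 / 45474709504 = -0.00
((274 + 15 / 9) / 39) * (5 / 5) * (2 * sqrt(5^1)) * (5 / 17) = 8270 * sqrt(5) / 1989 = 9.30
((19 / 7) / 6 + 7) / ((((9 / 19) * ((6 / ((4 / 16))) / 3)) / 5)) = 29735 / 3024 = 9.83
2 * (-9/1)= -18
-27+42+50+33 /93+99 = 5095 /31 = 164.35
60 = 60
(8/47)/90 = 4/2115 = 0.00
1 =1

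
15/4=3.75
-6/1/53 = -6/53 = -0.11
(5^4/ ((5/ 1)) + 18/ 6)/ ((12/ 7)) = 224/ 3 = 74.67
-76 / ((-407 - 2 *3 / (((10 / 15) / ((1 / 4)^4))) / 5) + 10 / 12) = 291840 / 1559707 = 0.19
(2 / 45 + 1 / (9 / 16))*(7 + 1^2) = 656 / 45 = 14.58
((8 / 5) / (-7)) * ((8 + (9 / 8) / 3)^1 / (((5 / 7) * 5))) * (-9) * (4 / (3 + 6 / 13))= 3484 / 625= 5.57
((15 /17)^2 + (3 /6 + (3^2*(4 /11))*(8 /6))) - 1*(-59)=410995 /6358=64.64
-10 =-10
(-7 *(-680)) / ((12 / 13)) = 15470 / 3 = 5156.67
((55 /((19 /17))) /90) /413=0.00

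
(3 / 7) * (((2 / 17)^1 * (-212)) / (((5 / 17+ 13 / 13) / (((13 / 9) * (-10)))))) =119.31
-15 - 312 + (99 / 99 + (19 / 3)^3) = -1943 / 27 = -71.96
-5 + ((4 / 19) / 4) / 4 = -379 / 76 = -4.99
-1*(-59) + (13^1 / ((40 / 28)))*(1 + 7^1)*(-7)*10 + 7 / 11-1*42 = -55862 / 11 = -5078.36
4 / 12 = 1 / 3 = 0.33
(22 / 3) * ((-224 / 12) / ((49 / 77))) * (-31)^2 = -1860496 / 9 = -206721.78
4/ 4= 1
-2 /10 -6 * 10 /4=-76 /5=-15.20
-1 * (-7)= 7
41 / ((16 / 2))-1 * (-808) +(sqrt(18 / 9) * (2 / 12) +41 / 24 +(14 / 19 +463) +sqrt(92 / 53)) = sqrt(2) / 6 +2 * sqrt(1219) / 53 +145757 / 114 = 1280.12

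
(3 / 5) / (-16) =-3 / 80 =-0.04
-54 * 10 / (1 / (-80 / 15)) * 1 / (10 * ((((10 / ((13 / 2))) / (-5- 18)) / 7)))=-150696 / 5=-30139.20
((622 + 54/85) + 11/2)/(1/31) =3310273/170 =19472.19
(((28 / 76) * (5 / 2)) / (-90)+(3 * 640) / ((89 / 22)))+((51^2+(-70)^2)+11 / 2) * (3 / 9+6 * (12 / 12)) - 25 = 2921485699 / 60876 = 47990.76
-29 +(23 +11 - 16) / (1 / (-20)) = -389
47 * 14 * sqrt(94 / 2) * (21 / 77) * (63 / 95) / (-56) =-14.57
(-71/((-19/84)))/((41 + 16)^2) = 1988/20577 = 0.10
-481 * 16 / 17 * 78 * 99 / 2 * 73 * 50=-108457034400 / 17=-6379825552.94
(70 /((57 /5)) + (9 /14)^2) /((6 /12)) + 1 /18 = 110291 /8379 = 13.16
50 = 50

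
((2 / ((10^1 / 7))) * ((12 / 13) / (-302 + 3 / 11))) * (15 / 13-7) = 70224 / 2804555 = 0.03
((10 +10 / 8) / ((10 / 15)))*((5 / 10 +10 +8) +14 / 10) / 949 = 5373 / 15184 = 0.35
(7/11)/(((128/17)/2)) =119/704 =0.17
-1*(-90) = 90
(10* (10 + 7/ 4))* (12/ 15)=94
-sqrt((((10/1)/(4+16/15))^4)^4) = -1001129150390625/4347792138496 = -230.26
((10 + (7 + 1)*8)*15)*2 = 2220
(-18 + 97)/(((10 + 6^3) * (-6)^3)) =-79/48816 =-0.00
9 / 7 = 1.29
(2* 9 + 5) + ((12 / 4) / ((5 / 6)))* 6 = 44.60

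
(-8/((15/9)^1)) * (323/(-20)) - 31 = 1163/25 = 46.52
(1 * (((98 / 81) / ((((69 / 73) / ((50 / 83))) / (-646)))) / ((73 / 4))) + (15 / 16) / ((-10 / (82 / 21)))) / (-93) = 1437118567 / 4831846992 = 0.30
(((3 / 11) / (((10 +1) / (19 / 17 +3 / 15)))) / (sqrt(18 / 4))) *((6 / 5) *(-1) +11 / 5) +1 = 112 *sqrt(2) / 10285 +1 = 1.02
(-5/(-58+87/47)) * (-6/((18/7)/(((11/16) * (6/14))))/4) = -2585/168896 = -0.02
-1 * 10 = -10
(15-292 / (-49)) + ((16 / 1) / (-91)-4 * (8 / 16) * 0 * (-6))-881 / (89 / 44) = -23514397 / 56693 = -414.77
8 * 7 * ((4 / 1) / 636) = 56 / 159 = 0.35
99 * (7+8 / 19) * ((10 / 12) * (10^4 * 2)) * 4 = 930600000 / 19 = 48978947.37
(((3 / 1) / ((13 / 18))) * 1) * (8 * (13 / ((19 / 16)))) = 6912 / 19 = 363.79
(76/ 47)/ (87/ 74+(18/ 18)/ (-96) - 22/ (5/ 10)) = -269952/ 7151003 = -0.04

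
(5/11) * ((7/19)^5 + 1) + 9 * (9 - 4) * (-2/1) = -2438873480/27237089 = -89.54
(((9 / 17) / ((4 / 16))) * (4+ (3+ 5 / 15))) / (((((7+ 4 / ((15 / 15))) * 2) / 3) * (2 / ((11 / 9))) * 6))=11 / 51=0.22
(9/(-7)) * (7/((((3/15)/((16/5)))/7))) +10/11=-1007.09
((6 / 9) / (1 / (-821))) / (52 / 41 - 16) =33661 / 906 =37.15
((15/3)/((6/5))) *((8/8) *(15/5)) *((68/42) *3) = 425/7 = 60.71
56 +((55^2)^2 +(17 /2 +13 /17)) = 9150690.26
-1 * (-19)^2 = -361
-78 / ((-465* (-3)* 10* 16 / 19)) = -247 / 37200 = -0.01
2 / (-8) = -1 / 4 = -0.25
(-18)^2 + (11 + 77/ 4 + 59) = 1653/ 4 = 413.25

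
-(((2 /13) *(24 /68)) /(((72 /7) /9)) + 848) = -374837 /442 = -848.05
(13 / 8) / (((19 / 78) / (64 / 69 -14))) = -87.21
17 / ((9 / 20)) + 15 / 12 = 1405 / 36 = 39.03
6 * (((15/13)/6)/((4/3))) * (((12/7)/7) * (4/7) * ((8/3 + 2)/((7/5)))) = 1800/4459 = 0.40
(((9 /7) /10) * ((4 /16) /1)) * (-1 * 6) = -27 /140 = -0.19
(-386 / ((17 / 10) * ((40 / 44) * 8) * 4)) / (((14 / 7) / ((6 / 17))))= -6369 / 4624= -1.38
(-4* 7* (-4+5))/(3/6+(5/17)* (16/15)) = -34.41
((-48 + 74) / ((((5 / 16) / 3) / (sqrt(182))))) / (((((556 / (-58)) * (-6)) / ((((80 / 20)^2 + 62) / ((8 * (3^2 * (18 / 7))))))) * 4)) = 34307 * sqrt(182) / 75060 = 6.17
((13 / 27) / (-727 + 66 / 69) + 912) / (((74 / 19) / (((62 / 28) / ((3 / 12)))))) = 242194371553 / 116776107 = 2074.01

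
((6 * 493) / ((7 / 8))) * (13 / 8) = 38454 / 7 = 5493.43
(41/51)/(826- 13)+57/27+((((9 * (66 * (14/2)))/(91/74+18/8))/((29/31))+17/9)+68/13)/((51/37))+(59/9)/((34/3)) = 45139928824117/48301492590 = 934.55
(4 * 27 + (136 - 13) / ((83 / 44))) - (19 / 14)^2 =2787733 / 16268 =171.36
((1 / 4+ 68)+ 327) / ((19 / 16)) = 6324 / 19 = 332.84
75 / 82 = 0.91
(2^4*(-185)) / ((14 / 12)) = -17760 / 7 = -2537.14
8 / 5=1.60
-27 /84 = -9 /28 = -0.32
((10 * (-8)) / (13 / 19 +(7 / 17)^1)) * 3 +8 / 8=-12861 / 59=-217.98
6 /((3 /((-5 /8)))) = -5 /4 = -1.25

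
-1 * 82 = -82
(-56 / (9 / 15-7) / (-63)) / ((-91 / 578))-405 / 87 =-179225 / 47502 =-3.77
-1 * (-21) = 21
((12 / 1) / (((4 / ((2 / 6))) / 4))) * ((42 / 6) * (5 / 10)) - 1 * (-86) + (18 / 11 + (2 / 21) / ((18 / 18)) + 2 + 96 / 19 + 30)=609124 / 4389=138.78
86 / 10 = 43 / 5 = 8.60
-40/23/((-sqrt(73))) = 40*sqrt(73)/1679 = 0.20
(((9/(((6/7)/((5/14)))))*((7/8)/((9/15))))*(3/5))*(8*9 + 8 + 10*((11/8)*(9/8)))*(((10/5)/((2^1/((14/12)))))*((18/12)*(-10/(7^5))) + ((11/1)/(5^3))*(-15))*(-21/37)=872091909/3713024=234.87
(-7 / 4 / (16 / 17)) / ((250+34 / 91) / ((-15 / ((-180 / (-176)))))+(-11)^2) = -119119 / 6658112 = -0.02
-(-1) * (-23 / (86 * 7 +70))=-23 / 672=-0.03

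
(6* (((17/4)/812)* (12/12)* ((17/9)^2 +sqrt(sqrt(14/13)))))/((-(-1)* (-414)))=-4913/18153072- 17* 13^(3/4)* 14^(1/4)/2913456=-0.00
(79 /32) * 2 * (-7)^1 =-553 /16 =-34.56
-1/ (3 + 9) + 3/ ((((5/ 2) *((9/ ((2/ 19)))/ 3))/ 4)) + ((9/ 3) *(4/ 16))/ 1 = 238/ 285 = 0.84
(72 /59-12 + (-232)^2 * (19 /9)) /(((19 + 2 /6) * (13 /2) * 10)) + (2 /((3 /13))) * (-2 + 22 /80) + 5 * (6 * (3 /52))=7924603 /102660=77.19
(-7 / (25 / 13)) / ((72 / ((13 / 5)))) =-1183 / 9000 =-0.13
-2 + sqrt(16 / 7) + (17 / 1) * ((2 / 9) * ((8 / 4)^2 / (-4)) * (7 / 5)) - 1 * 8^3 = -23368 / 45 + 4 * sqrt(7) / 7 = -517.78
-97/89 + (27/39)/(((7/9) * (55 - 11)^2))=-17081863/15679664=-1.09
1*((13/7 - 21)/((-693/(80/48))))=670/14553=0.05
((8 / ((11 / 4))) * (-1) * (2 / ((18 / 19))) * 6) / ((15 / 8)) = -9728 / 495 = -19.65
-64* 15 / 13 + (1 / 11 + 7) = -66.76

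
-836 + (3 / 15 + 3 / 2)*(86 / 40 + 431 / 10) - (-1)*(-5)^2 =-29363 / 40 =-734.08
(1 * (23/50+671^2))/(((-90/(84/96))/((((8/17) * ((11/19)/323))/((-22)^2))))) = -157584511/20657142000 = -0.01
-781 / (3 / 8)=-6248 / 3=-2082.67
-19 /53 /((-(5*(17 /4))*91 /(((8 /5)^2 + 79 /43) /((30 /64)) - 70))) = -74288936 /6610524375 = -0.01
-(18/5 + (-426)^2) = -907398/5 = -181479.60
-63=-63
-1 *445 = -445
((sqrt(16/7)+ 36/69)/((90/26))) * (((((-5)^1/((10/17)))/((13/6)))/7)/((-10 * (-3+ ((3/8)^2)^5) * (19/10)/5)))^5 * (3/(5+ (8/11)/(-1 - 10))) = -613012507234777838849031859371707174297346735677112320000 * sqrt(7)/21265949753981382708627533579190532919259639178112530111569258201 - 613012507234777838849031859371707174297346735677112320000/23291278301979609633258727253399155102046271480789913931718711363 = -0.00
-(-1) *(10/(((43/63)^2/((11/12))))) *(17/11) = 112455/3698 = 30.41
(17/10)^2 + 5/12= 248/75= 3.31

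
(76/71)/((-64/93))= -1767/1136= -1.56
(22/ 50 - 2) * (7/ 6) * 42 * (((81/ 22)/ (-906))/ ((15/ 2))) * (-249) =-4282551/ 415250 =-10.31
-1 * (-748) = 748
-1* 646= -646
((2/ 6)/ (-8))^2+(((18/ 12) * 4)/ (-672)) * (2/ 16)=5/ 8064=0.00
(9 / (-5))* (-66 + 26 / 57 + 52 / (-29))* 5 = 333924 / 551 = 606.03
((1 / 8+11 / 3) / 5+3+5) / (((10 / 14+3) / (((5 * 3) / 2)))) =7357 / 416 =17.69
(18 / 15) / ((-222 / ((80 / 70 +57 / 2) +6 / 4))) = -218 / 1295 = -0.17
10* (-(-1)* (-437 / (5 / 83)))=-72542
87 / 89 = 0.98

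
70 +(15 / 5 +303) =376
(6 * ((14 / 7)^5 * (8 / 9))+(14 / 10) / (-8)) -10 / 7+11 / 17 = 2423461 / 14280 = 169.71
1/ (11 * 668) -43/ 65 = -315899/ 477620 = -0.66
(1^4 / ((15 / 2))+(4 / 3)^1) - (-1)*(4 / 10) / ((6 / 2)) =8 / 5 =1.60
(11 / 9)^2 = 121 / 81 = 1.49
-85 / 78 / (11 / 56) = -2380 / 429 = -5.55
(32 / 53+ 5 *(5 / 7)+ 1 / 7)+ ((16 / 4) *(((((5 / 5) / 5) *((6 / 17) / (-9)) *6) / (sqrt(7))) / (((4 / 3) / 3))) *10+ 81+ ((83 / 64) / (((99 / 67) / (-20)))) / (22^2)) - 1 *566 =-136730380103 / 284429376 - 72 *sqrt(7) / 119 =-482.32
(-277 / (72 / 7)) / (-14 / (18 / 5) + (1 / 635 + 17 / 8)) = 1231265 / 80573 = 15.28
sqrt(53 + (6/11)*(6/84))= 2*sqrt(78617)/77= 7.28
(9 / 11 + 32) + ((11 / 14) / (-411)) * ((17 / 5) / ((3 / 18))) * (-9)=1749508 / 52745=33.17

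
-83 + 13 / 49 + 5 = -77.73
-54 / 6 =-9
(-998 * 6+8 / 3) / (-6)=8978 / 9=997.56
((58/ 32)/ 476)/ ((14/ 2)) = 29/ 53312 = 0.00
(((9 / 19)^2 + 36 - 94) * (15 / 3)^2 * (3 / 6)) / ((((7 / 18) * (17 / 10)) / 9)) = -422354250 / 42959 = -9831.57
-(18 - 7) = -11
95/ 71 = 1.34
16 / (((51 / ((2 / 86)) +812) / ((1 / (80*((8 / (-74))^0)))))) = 1 / 15025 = 0.00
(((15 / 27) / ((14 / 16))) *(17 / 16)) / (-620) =-17 / 15624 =-0.00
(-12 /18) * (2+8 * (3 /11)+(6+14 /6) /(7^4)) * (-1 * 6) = 1326452 /79233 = 16.74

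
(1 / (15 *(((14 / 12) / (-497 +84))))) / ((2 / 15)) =-177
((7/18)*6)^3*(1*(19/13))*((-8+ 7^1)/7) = -931/351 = -2.65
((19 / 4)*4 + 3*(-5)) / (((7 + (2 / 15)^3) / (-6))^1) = -81000 / 23633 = -3.43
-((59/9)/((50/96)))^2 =-891136/5625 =-158.42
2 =2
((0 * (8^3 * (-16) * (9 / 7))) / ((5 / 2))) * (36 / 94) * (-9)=0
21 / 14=3 / 2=1.50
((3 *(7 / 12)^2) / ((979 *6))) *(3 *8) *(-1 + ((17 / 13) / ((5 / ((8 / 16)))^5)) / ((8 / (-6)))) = -254802499 / 61089600000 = -0.00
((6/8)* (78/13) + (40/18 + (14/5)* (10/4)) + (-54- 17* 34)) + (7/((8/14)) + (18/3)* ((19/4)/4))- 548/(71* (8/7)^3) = -49408375/81792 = -604.07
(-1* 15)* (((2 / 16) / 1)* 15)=-225 / 8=-28.12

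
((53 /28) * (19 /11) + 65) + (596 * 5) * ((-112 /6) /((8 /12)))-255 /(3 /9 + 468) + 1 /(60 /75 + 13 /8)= -699919792809 /8395156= -83371.86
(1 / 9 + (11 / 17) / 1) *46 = 5336 / 153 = 34.88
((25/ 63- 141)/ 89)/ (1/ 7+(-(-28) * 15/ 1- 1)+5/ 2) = -17716/ 4728303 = -0.00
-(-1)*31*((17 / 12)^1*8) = 1054 / 3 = 351.33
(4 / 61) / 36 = 1 / 549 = 0.00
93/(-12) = -31/4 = -7.75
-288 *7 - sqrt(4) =-2018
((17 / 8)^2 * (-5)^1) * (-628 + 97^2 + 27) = -1590945 / 8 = -198868.12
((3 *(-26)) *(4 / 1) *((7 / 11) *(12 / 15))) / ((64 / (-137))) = 340.01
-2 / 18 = -1 / 9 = -0.11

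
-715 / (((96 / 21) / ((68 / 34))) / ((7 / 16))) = -35035 / 256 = -136.86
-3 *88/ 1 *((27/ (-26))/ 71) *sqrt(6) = 3564 *sqrt(6)/ 923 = 9.46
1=1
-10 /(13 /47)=-470 /13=-36.15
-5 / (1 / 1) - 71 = -76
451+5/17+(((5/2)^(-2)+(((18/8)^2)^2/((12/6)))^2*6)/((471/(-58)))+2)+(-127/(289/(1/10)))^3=30915279832427544229/93133168631808000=331.95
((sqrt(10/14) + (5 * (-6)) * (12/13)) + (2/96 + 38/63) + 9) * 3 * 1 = -51.67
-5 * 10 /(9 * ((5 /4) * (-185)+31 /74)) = 7400 /307467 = 0.02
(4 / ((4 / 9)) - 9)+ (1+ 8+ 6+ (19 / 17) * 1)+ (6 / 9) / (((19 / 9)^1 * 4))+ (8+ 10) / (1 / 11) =138371 / 646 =214.20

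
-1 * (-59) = 59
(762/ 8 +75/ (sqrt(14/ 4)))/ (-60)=-127/ 80-5* sqrt(14)/ 28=-2.26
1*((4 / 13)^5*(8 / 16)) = 512 / 371293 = 0.00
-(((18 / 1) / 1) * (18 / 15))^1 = -108 / 5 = -21.60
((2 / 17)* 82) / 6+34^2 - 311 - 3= 43024 / 51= 843.61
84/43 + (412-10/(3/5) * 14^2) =-368000/129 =-2852.71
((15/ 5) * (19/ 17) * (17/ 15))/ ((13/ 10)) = 38/ 13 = 2.92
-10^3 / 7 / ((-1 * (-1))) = -1000 / 7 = -142.86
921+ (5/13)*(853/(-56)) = 666223/728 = 915.14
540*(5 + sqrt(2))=3463.68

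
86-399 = -313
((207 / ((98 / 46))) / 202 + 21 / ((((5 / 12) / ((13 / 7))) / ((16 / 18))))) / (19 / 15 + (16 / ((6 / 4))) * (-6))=-12424119 / 9314018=-1.33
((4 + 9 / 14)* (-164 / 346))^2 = 7102225 / 1466521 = 4.84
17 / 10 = 1.70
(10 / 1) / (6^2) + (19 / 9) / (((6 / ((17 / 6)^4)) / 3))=1593379 / 23328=68.30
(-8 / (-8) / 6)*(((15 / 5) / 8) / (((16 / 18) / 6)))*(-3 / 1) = -81 / 64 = -1.27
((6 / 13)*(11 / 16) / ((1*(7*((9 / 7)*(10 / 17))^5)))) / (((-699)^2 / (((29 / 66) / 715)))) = 0.00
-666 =-666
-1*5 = -5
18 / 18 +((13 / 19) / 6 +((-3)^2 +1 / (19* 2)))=578 / 57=10.14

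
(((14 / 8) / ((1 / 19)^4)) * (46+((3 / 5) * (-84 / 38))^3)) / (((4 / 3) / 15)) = 22407166089 / 200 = 112035830.44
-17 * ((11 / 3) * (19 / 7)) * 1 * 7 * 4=-4737.33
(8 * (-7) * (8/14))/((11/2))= -64/11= -5.82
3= 3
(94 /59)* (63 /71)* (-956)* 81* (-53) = 24304527576 /4189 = 5801987.96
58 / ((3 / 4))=77.33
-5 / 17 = -0.29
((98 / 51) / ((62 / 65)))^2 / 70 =289835 / 4999122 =0.06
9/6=3/2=1.50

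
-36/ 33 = -12/ 11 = -1.09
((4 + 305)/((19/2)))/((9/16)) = 3296/57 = 57.82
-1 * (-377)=377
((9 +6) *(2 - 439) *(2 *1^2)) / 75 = -874 / 5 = -174.80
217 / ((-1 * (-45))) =217 / 45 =4.82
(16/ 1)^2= 256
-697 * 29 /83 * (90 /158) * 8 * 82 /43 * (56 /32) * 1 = -1044203580 /281951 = -3703.49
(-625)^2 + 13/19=7421888/19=390625.68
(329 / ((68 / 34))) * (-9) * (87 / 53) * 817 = -210464919 / 106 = -1985518.10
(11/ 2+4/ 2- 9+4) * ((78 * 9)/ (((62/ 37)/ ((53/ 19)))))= 2921.52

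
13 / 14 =0.93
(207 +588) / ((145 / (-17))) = -2703 / 29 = -93.21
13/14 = 0.93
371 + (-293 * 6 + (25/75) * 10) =-4151/3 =-1383.67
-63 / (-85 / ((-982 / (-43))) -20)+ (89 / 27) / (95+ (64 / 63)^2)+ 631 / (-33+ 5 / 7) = -11273377999513 / 668878078390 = -16.85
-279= -279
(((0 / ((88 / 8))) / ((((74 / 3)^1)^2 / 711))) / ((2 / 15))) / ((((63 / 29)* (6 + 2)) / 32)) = 0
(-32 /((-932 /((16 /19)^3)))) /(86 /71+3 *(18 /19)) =0.01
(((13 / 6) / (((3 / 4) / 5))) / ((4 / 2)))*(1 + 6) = 455 / 9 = 50.56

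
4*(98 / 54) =196 / 27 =7.26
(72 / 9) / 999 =8 / 999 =0.01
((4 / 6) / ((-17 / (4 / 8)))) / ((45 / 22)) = -22 / 2295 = -0.01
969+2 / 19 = 969.11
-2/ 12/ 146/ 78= -1/ 68328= -0.00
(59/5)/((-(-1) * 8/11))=649/40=16.22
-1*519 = -519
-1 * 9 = -9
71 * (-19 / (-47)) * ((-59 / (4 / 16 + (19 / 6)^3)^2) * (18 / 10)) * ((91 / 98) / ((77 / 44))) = -868935060864 / 550296887035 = -1.58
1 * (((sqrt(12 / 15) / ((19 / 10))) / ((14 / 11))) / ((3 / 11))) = 242 * sqrt(5) / 399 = 1.36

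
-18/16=-9/8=-1.12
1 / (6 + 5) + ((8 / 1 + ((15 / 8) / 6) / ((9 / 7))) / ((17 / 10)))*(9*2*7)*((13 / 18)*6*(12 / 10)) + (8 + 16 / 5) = 5962049 / 1870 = 3188.26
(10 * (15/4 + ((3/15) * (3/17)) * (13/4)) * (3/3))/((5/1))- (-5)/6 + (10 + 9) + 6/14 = 99929/3570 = 27.99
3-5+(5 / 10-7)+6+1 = -3 / 2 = -1.50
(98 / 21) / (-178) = -7 / 267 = -0.03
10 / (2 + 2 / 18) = 90 / 19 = 4.74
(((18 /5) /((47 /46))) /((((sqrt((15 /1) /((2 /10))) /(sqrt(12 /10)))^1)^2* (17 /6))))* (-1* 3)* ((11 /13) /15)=-109296 /32459375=-0.00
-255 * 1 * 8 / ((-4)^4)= -255 / 32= -7.97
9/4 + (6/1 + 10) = 73/4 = 18.25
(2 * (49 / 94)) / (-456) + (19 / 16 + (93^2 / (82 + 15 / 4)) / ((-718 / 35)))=-2813631787 / 754020624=-3.73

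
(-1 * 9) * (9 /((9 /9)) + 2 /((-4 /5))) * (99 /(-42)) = 3861 /28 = 137.89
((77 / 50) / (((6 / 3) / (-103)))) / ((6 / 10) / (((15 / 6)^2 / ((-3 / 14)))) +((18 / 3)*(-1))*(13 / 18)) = 75705 / 4156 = 18.22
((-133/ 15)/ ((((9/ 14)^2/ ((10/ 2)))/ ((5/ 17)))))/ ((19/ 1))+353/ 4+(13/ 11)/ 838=86.59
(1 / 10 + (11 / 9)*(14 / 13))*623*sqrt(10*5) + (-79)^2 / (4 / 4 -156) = -6241 / 155 + 1032311*sqrt(2) / 234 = 6198.66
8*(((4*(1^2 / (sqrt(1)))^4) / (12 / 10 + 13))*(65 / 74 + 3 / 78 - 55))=-4162240 / 34151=-121.88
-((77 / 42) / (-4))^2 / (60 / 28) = -0.10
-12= -12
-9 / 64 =-0.14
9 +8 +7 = 24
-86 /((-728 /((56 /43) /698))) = 1 /4537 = 0.00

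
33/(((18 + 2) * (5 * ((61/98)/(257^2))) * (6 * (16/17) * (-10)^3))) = -605206987/97600000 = -6.20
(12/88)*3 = 9/22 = 0.41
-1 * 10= -10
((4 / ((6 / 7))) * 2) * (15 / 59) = 2.37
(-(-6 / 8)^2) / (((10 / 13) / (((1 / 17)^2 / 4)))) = -117 / 184960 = -0.00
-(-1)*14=14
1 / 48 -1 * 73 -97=-8159 / 48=-169.98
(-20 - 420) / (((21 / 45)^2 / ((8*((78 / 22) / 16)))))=-175500 / 49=-3581.63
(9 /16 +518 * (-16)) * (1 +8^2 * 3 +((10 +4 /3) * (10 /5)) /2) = -81283187 /48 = -1693399.73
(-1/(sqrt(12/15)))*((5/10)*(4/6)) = -sqrt(5)/6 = -0.37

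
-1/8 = -0.12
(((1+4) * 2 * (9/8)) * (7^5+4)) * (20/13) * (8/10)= 3025980/13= 232767.69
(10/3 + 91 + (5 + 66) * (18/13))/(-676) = -7513/26364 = -0.28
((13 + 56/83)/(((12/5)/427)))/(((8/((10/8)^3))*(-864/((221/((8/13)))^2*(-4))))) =2500201468253125/7049576448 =354659.81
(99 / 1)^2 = 9801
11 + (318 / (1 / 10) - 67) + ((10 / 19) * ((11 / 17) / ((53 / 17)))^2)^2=8898601878584 / 2848463641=3124.00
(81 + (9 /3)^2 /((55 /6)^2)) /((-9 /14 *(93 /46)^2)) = -89731096 /2907025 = -30.87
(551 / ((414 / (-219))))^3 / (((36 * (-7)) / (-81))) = -65076378569567 / 8176224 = -7959221.59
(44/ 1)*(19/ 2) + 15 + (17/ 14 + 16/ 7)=873/ 2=436.50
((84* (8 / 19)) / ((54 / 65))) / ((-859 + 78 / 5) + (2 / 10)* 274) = -36400 / 674253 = -0.05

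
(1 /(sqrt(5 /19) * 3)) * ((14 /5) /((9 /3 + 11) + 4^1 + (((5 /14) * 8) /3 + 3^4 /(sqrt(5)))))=-39004 * sqrt(95) /10506905 + 166698 * sqrt(19) /10506905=0.03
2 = 2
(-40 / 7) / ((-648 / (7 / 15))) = 1 / 243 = 0.00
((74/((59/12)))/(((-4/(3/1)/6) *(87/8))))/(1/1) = -10656/1711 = -6.23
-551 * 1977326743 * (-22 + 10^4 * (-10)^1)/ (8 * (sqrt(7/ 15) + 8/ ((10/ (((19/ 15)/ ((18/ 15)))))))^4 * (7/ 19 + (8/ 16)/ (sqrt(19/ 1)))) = 4245210538553484353660625/ (2 * (3 * sqrt(105) + 38)^4 * (sqrt(19) + 14)) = 5178010856158958.55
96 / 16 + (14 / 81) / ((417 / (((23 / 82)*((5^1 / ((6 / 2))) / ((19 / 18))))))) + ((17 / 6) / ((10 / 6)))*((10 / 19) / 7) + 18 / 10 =2433711718 / 306976635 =7.93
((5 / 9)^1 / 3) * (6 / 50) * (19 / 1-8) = 11 / 45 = 0.24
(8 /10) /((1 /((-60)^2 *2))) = 5760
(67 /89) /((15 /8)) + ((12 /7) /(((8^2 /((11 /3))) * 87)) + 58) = 84412821 /1445360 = 58.40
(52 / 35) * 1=52 / 35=1.49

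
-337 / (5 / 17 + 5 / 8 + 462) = -45832 / 62957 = -0.73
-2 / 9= -0.22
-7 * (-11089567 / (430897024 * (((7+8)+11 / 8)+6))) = 77626969 / 9641320912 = 0.01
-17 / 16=-1.06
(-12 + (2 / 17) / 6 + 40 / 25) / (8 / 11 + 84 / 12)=-29117 / 21675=-1.34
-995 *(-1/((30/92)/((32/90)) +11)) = 732320/8771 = 83.49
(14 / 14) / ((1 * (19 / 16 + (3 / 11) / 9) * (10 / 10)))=528 / 643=0.82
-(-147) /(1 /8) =1176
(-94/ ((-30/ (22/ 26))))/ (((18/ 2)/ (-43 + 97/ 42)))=-883553/ 73710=-11.99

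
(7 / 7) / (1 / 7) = 7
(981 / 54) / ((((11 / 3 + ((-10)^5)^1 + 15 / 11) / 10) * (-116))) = 5995 / 382780744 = 0.00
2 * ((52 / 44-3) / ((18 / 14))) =-280 / 99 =-2.83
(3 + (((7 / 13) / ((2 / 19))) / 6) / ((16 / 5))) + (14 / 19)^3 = 62770451 / 17120064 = 3.67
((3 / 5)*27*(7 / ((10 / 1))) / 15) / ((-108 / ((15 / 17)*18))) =-189 / 1700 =-0.11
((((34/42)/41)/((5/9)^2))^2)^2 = 44386483761/2650254750390625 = 0.00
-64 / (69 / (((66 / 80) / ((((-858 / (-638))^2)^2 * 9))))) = -62240728 / 2394411435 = -0.03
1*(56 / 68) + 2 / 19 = 300 / 323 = 0.93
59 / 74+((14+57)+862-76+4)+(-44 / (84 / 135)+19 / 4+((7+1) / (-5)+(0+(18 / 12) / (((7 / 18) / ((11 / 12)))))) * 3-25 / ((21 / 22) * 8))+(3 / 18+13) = 4203741 / 5180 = 811.53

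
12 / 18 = 2 / 3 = 0.67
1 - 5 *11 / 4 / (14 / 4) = -41 / 14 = -2.93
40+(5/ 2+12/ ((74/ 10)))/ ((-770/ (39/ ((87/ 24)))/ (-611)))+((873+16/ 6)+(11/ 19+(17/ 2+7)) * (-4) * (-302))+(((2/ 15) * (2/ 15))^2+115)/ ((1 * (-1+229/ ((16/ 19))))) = 20374.65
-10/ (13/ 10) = -100/ 13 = -7.69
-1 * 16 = -16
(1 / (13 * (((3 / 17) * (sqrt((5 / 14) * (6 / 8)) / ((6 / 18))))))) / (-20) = -17 * sqrt(210) / 17550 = -0.01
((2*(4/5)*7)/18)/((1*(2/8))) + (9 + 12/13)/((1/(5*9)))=262681/585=449.03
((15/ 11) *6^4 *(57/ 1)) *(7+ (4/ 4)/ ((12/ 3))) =8033580/ 11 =730325.45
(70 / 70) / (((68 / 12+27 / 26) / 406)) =31668 / 523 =60.55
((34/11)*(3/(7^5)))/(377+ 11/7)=51/34994575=0.00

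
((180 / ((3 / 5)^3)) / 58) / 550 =25 / 957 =0.03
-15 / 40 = -3 / 8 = -0.38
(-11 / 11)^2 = 1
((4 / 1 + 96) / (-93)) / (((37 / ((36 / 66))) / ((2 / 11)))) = -400 / 138787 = -0.00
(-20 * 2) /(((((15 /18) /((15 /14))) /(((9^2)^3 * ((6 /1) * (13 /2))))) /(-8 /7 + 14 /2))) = -305918697240 /49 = -6243238719.18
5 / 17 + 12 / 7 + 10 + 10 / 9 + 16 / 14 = 15275 / 1071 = 14.26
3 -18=-15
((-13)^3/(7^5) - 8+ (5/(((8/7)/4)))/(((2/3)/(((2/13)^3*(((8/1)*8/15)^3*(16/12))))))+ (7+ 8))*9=417940265348/2769373425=150.92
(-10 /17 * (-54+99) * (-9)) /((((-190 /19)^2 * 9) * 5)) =0.05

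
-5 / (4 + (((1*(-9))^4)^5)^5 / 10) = -50 / 265613988875874769338781322035779626829233452653394495974574961739092490901302182994384699044041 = -0.00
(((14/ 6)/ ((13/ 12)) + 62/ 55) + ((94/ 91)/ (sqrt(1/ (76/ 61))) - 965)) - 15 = -698354/ 715 + 188* sqrt(1159)/ 5551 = -975.57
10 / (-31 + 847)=5 / 408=0.01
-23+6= -17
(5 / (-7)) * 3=-15 / 7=-2.14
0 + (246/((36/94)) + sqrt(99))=3 *sqrt(11) + 1927/3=652.28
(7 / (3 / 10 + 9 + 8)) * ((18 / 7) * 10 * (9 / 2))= 8100 / 173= 46.82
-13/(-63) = 0.21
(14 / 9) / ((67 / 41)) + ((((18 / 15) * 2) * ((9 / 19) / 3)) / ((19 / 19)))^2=5961838 / 5442075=1.10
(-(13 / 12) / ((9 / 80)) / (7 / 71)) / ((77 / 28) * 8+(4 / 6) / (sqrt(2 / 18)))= -4615 / 1134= -4.07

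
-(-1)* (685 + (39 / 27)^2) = 55654 / 81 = 687.09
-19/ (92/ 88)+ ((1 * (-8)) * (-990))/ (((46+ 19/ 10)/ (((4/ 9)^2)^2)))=-94147438/ 8031393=-11.72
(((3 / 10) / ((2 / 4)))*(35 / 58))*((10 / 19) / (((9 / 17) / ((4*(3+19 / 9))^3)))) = 3706554880 / 1205037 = 3075.88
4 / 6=2 / 3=0.67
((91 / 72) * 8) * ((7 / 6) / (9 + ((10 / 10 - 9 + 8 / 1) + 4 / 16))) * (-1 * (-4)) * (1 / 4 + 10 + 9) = 98098 / 999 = 98.20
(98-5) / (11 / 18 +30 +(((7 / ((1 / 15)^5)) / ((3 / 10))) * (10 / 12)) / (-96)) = -26784 / 44288059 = -0.00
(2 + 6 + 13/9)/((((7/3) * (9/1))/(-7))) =-85/27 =-3.15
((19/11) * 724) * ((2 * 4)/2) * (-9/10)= -247608/55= -4501.96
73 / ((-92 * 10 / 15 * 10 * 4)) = -219 / 7360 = -0.03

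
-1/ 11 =-0.09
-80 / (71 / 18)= -1440 / 71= -20.28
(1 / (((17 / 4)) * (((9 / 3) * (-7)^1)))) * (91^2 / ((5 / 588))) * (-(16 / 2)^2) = 59358208 / 85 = 698331.86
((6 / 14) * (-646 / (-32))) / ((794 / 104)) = 12597 / 11116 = 1.13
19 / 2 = 9.50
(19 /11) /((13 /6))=114 /143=0.80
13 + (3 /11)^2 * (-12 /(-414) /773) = 27966373 /2151259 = 13.00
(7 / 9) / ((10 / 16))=56 / 45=1.24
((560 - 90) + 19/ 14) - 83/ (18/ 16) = 50095/ 126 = 397.58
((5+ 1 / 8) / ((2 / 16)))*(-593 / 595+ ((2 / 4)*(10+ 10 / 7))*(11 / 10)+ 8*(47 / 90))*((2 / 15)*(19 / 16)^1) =7898281 / 128520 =61.46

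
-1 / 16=-0.06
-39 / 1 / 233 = -39 / 233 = -0.17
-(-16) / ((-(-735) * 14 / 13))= 104 / 5145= 0.02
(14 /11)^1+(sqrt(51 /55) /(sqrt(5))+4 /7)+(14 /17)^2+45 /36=sqrt(561) /55+335785 /89012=4.20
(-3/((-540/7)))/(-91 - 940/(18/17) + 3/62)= -217/5461310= -0.00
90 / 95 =18 / 19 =0.95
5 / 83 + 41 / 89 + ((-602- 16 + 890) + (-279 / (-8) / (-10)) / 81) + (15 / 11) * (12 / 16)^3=63899940367 / 234020160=273.05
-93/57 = -31/19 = -1.63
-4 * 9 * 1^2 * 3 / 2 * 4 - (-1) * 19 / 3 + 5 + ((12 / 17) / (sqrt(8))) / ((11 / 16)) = -614 / 3 + 48 * sqrt(2) / 187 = -204.30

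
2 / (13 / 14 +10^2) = 28 / 1413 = 0.02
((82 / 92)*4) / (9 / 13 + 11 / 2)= 2132 / 3703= 0.58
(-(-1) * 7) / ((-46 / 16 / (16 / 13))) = -3.00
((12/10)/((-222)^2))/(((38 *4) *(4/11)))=11/24970560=0.00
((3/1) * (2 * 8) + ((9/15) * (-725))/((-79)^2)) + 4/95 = 28442599/592895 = 47.97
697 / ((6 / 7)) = 4879 / 6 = 813.17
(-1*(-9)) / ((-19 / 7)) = -63 / 19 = -3.32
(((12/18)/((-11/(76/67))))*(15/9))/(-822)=380/2726163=0.00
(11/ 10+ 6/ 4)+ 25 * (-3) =-362/ 5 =-72.40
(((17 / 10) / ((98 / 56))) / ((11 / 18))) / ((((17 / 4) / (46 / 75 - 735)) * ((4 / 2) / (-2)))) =274.68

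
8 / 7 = 1.14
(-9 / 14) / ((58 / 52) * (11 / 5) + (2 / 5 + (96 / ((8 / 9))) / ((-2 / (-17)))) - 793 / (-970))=-0.00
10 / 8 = 1.25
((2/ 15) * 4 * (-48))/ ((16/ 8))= -64/ 5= -12.80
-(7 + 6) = -13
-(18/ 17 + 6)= -120/ 17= -7.06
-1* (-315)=315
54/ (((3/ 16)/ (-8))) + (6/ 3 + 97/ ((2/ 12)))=-1720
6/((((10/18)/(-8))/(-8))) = 3456/5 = 691.20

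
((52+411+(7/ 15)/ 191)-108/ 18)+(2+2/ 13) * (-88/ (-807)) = 1527005728/ 3339635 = 457.24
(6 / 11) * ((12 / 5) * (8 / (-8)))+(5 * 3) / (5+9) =-183 / 770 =-0.24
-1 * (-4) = 4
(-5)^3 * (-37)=4625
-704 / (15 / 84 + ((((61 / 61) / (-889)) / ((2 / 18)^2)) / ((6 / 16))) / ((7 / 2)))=-1593088 / 247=-6449.75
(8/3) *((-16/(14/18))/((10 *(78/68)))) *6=-13056/455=-28.69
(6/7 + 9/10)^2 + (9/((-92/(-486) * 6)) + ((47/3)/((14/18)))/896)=39792819/3606400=11.03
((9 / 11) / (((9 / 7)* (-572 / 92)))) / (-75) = 161 / 117975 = 0.00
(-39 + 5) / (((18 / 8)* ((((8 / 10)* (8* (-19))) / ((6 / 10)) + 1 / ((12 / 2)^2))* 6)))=272 / 21885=0.01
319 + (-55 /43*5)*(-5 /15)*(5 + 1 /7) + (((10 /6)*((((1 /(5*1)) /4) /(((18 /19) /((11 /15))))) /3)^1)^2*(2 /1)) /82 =384723521741581 /1165957934400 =329.96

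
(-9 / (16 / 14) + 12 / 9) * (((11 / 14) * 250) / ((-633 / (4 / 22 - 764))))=-82444625 / 53172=-1550.53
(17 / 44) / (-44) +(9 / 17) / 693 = -1847 / 230384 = -0.01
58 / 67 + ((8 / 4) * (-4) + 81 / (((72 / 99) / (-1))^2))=146.01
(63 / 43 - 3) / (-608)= 33 / 13072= 0.00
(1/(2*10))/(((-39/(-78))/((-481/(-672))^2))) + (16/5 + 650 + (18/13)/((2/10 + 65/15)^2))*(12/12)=653.32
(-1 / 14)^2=1 / 196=0.01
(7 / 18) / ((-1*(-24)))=7 / 432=0.02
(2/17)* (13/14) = 13/119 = 0.11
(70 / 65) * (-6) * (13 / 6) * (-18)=252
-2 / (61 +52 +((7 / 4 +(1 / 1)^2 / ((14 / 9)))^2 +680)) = -1568 / 626201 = -0.00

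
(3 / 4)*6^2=27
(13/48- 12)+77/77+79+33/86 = 141703/2064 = 68.65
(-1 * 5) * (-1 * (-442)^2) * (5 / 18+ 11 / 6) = 2062175.56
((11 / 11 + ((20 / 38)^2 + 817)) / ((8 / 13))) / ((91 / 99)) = 14622201 / 10108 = 1446.60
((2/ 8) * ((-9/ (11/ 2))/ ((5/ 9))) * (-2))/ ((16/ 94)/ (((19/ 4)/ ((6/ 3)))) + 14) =72333/ 691130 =0.10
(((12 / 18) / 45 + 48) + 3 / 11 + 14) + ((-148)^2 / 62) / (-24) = 2189752 / 46035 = 47.57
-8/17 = -0.47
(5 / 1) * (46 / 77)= 2.99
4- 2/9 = 34/9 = 3.78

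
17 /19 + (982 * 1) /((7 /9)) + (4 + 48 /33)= 1856431 /1463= 1268.92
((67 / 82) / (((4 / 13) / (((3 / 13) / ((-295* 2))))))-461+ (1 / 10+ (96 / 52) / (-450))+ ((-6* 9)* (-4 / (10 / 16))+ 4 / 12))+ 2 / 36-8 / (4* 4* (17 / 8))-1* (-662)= 1052440691119 / 1924556400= 546.85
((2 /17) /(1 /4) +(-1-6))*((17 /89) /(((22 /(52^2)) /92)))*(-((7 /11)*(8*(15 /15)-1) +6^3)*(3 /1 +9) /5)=80354551680 /10769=7461653.98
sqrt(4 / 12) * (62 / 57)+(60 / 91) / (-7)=-60 / 637+62 * sqrt(3) / 171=0.53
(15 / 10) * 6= 9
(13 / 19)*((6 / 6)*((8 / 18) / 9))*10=0.34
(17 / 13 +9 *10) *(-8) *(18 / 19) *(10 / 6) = -284880 / 247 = -1153.36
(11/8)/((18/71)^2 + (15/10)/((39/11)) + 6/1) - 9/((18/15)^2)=-5133978/850271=-6.04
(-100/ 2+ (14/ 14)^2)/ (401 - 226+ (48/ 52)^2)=-8281/ 29719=-0.28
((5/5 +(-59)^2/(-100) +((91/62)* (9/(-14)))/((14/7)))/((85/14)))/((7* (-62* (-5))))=-212547/81685000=-0.00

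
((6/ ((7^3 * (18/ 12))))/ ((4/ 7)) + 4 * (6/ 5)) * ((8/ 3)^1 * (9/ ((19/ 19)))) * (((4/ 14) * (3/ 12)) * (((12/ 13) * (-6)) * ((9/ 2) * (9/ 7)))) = -41325552/ 156065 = -264.80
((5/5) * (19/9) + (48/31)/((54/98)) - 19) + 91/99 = -40387/3069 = -13.16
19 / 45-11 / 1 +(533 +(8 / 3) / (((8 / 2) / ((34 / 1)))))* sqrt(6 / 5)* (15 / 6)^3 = -476 / 45 +41675* sqrt(30) / 24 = 9500.40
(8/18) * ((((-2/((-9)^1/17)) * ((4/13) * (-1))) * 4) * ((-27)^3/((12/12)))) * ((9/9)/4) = 132192/13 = 10168.62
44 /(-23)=-44 /23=-1.91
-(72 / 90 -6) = 26 / 5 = 5.20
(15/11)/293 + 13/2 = 41929/6446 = 6.50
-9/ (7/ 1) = -9/ 7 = -1.29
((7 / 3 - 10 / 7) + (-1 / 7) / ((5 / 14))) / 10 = 53 / 1050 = 0.05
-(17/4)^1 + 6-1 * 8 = -25/4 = -6.25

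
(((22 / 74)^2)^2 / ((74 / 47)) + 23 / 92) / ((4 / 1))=70720211 / 1109503312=0.06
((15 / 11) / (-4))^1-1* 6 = -279 / 44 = -6.34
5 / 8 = 0.62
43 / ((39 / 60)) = 860 / 13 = 66.15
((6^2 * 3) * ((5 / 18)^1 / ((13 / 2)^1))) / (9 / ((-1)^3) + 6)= -20 / 13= -1.54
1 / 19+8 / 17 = 0.52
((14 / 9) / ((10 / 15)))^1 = 7 / 3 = 2.33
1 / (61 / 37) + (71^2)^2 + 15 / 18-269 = 9300577319 / 366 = 25411413.44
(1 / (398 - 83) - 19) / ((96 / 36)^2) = -187 / 70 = -2.67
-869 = -869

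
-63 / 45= -7 / 5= -1.40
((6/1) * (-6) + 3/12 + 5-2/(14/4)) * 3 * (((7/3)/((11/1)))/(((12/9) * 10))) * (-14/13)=18417/11440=1.61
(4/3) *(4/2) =8/3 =2.67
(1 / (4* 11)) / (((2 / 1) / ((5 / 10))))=0.01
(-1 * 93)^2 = 8649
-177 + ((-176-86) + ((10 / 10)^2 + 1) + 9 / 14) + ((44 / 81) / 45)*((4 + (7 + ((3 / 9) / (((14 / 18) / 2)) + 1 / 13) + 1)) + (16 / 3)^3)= -1556045347 / 3582306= -434.37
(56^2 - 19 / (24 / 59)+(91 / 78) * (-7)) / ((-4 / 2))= -24649 / 16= -1540.56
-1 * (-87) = 87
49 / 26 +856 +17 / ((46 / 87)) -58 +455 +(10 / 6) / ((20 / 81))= 1547369 / 1196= 1293.79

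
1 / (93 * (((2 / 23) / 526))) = 6049 / 93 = 65.04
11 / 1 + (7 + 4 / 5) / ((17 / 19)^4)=9676174 / 417605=23.17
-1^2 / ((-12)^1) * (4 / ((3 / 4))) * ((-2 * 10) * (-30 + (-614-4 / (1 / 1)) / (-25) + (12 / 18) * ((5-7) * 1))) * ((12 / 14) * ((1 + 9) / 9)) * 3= 31744 / 189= 167.96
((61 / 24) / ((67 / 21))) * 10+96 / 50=66239 / 6700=9.89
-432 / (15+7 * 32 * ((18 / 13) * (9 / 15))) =-9360 / 4357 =-2.15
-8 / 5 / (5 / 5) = -8 / 5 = -1.60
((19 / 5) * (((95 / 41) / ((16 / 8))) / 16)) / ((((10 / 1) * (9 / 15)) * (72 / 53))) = 19133 / 566784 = 0.03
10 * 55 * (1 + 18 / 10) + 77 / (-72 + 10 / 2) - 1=103036 / 67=1537.85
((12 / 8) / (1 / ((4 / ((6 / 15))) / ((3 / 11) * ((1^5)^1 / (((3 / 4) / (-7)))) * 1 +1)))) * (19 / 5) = -627 / 17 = -36.88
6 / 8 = 3 / 4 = 0.75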